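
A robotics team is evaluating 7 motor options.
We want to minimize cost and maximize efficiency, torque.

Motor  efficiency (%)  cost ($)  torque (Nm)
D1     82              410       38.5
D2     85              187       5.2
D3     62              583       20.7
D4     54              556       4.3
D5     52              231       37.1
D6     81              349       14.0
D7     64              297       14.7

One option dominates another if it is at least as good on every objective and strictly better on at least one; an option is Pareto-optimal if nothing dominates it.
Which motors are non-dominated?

D1: not dominated (best torque).
D2: not dominated (best efficiency).
D3: dominated by D1 (efficiency 82≥62, cost 410≤583, torque 38.5≥20.7).
D4: dominated by D1 (efficiency 82≥54, cost 410≤556, torque 38.5≥4.3).
D5: not dominated.
D6: not dominated.
D7: not dominated.

D1, D2, D5, D6, D7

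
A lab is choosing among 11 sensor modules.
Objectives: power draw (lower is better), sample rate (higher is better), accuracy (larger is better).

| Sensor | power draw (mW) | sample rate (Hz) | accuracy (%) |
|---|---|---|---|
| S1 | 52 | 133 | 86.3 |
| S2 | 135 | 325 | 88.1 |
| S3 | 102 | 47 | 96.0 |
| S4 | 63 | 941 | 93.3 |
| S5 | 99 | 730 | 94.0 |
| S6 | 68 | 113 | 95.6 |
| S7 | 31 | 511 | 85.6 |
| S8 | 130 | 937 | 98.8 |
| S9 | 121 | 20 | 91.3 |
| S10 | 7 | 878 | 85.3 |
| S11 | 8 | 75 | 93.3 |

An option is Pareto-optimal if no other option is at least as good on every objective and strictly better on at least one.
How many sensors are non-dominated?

9

S1: not dominated.
S2: dominated by S4 (power draw 63≤135, sample rate 941≥325, accuracy 93.3≥88.1).
S3: not dominated.
S4: not dominated (best sample rate).
S5: not dominated.
S6: not dominated.
S7: not dominated.
S8: not dominated (best accuracy).
S9: dominated by S3 (power draw 102≤121, sample rate 47≥20, accuracy 96.0≥91.3).
S10: not dominated (best power draw).
S11: not dominated.
Pareto-optimal: S1, S3, S4, S5, S6, S7, S8, S10, S11 → 9.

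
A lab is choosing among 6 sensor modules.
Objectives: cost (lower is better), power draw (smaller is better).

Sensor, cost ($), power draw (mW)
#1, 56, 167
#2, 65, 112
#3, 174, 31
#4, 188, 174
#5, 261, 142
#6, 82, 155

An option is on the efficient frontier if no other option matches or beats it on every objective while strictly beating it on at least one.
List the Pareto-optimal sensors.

#1, #2, #3

#1: not dominated (best cost).
#2: not dominated.
#3: not dominated (best power draw).
#4: dominated by #1 (cost 56≤188, power draw 167≤174).
#5: dominated by #2 (cost 65≤261, power draw 112≤142).
#6: dominated by #2 (cost 65≤82, power draw 112≤155).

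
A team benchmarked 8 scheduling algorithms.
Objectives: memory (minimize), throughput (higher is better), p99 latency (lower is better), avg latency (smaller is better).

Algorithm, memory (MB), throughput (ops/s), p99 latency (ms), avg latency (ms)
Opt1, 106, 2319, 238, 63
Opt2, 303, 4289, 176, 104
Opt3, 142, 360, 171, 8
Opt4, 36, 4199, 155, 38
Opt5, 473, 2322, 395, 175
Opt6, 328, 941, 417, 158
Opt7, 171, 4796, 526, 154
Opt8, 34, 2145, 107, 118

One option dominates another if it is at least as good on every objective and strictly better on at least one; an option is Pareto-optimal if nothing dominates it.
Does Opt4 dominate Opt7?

No

Opt4 vs Opt7: Opt4 is worse on throughput (4199 vs 4796), so it does not dominate Opt7.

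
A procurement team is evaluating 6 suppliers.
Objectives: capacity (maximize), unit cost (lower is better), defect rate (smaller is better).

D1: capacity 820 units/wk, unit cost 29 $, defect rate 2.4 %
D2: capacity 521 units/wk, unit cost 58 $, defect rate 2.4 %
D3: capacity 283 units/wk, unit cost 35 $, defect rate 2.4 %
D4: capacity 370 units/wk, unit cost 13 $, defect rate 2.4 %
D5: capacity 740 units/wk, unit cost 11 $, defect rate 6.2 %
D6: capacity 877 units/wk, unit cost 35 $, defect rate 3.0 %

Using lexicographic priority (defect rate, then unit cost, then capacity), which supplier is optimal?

D4

First minimize defect rate: best is 2.4, kept {D1, D2, D3, D4}.
Then minimize unit cost: best is 13, kept {D4}.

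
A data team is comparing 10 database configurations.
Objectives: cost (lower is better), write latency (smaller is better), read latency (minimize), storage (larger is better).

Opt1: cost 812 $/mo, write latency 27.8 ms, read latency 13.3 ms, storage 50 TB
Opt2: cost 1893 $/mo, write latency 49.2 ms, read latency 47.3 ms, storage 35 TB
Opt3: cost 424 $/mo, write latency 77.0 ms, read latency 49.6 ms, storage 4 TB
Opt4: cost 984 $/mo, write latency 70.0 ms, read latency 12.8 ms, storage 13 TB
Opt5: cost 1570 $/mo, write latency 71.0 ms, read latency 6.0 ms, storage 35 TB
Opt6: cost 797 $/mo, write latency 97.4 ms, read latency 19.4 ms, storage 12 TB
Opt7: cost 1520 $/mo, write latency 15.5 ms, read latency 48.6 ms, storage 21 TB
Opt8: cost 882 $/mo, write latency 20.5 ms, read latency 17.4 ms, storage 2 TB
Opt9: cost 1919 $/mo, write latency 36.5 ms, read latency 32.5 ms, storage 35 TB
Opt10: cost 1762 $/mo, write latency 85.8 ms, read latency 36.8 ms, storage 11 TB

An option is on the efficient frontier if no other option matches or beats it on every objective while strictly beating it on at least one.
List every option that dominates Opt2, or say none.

Opt1

Opt1: cost 812≤1893, write latency 27.8≤49.2, read latency 13.3≤47.3, storage 50≥35 — dominates Opt2.
Others (Opt3, Opt4, Opt5, Opt6, Opt7, Opt8, Opt9, Opt10) are each worse than Opt2 on at least one objective.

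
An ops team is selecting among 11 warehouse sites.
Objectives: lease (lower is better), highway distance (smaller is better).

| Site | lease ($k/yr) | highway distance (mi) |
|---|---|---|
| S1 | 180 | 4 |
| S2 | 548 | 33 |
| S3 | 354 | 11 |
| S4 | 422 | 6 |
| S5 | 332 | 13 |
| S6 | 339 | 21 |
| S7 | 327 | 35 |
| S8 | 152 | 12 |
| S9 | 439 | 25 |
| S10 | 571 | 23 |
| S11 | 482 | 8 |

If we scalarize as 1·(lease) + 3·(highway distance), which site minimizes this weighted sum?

S8

S1: 1·180 + 3·4 = 192
S2: 1·548 + 3·33 = 647
S3: 1·354 + 3·11 = 387
S4: 1·422 + 3·6 = 440
S5: 1·332 + 3·13 = 371
S6: 1·339 + 3·21 = 402
S7: 1·327 + 3·35 = 432
S8: 1·152 + 3·12 = 188
S9: 1·439 + 3·25 = 514
S10: 1·571 + 3·23 = 640
S11: 1·482 + 3·8 = 506
Lowest: S8 at 188.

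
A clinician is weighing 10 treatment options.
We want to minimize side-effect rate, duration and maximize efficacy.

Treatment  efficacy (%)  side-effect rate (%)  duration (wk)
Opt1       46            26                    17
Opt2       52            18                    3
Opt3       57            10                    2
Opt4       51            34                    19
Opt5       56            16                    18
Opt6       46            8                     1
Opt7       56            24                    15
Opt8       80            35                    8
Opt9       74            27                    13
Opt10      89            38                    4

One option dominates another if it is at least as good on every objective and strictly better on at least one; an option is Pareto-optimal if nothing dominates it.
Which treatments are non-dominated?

Opt1: dominated by Opt2 (efficacy 52≥46, side-effect rate 18≤26, duration 3≤17).
Opt2: dominated by Opt3 (efficacy 57≥52, side-effect rate 10≤18, duration 2≤3).
Opt3: not dominated.
Opt4: dominated by Opt2 (efficacy 52≥51, side-effect rate 18≤34, duration 3≤19).
Opt5: dominated by Opt3 (efficacy 57≥56, side-effect rate 10≤16, duration 2≤18).
Opt6: not dominated (best side-effect rate).
Opt7: dominated by Opt3 (efficacy 57≥56, side-effect rate 10≤24, duration 2≤15).
Opt8: not dominated.
Opt9: not dominated.
Opt10: not dominated (best efficacy).

Opt3, Opt6, Opt8, Opt9, Opt10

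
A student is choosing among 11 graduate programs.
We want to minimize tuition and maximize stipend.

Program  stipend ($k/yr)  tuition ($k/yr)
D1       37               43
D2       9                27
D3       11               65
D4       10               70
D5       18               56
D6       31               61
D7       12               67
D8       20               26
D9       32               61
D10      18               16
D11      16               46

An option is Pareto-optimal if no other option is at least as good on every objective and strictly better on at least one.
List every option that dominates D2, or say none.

D8, D10

D8: stipend 20≥9, tuition 26≤27 — dominates D2.
D10: stipend 18≥9, tuition 16≤27 — dominates D2.
Others (D1, D3, D4, D5, D6, D7, D9, D11) are each worse than D2 on at least one objective.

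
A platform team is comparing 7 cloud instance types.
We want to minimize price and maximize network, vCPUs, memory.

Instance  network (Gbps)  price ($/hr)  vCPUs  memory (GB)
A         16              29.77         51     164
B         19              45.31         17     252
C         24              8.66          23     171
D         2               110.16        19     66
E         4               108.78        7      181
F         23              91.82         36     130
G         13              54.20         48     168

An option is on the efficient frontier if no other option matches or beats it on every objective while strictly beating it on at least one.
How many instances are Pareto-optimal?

A: not dominated (best vCPUs).
B: not dominated (best memory).
C: not dominated (best network).
D: dominated by A (network 16≥2, price 29.77≤110.16, vCPUs 51≥19, memory 164≥66).
E: dominated by B (network 19≥4, price 45.31≤108.78, vCPUs 17≥7, memory 252≥181).
F: not dominated.
G: not dominated.
Pareto-optimal: A, B, C, F, G → 5.

5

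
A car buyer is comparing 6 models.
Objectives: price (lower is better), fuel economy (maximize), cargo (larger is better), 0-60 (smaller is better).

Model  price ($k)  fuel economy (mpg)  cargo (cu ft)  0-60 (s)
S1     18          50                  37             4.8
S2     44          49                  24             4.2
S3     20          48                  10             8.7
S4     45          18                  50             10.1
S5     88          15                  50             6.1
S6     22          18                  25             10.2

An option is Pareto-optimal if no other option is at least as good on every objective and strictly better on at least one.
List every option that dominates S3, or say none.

S1: price 18≤20, fuel economy 50≥48, cargo 37≥10, 0-60 4.8≤8.7 — dominates S3.
Others (S2, S4, S5, S6) are each worse than S3 on at least one objective.

S1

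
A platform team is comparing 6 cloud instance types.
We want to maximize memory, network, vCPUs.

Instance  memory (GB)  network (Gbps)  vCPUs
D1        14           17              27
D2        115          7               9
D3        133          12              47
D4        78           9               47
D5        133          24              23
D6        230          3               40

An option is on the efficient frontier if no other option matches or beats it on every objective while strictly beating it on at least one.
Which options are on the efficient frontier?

D1: not dominated.
D2: dominated by D3 (memory 133≥115, network 12≥7, vCPUs 47≥9).
D3: not dominated.
D4: dominated by D3 (memory 133≥78, network 12≥9, vCPUs 47≥47).
D5: not dominated (best network).
D6: not dominated (best memory).

D1, D3, D5, D6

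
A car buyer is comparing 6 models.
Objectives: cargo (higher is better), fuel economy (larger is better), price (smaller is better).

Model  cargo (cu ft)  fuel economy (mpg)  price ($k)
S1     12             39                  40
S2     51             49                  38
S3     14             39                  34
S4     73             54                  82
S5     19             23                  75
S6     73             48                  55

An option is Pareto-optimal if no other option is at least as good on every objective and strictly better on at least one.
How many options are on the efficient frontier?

S1: dominated by S2 (cargo 51≥12, fuel economy 49≥39, price 38≤40).
S2: not dominated.
S3: not dominated (best price).
S4: not dominated (best fuel economy).
S5: dominated by S2 (cargo 51≥19, fuel economy 49≥23, price 38≤75).
S6: not dominated.
Pareto-optimal: S2, S3, S4, S6 → 4.

4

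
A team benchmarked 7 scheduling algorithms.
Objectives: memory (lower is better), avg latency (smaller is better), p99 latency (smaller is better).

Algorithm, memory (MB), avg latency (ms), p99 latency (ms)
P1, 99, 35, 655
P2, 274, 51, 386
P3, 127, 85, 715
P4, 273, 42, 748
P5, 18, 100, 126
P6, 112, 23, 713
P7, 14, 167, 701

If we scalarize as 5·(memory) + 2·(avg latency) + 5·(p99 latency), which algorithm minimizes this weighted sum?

P1: 5·99 + 2·35 + 5·655 = 3840
P2: 5·274 + 2·51 + 5·386 = 3402
P3: 5·127 + 2·85 + 5·715 = 4380
P4: 5·273 + 2·42 + 5·748 = 5189
P5: 5·18 + 2·100 + 5·126 = 920
P6: 5·112 + 2·23 + 5·713 = 4171
P7: 5·14 + 2·167 + 5·701 = 3909
Lowest: P5 at 920.

P5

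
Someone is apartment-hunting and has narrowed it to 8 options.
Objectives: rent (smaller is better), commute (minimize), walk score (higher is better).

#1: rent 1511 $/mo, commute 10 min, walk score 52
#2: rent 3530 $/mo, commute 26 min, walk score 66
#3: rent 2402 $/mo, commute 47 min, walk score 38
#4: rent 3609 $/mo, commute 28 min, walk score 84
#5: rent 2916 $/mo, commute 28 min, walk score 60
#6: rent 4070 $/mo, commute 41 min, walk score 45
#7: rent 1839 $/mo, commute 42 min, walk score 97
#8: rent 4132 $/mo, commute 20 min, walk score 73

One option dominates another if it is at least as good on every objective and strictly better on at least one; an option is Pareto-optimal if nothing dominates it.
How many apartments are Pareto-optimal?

#1: not dominated (best rent).
#2: not dominated.
#3: dominated by #1 (rent 1511≤2402, commute 10≤47, walk score 52≥38).
#4: not dominated.
#5: not dominated.
#6: dominated by #1 (rent 1511≤4070, commute 10≤41, walk score 52≥45).
#7: not dominated (best walk score).
#8: not dominated.
Pareto-optimal: #1, #2, #4, #5, #7, #8 → 6.

6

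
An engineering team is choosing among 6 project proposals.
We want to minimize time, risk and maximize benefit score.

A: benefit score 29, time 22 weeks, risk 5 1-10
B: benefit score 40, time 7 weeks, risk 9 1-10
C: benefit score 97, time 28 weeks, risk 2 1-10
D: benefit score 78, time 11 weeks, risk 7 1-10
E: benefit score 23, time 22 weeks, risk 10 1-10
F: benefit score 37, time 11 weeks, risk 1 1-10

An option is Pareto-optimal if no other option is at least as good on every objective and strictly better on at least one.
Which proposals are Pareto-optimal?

B, C, D, F

A: dominated by F (benefit score 37≥29, time 11≤22, risk 1≤5).
B: not dominated (best time).
C: not dominated (best benefit score).
D: not dominated.
E: dominated by A (benefit score 29≥23, time 22≤22, risk 5≤10).
F: not dominated (best risk).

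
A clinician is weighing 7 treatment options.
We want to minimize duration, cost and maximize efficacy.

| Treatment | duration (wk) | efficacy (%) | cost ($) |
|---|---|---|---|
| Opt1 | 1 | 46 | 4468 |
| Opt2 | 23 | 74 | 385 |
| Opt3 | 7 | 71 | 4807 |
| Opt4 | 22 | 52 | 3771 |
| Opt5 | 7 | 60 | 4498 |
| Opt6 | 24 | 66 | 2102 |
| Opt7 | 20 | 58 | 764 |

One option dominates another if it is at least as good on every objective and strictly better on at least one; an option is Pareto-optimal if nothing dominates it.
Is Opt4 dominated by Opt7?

Opt7 vs Opt4: duration 20≤22, efficacy 58≥52, cost 764≤3771 — Opt7 is at least as good on every objective with at least one strict improvement.

Yes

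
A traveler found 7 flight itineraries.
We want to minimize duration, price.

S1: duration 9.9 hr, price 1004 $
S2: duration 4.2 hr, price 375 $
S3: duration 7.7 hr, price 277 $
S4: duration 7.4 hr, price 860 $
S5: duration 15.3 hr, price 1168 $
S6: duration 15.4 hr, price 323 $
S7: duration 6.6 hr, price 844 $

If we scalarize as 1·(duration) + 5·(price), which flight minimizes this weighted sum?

S3

S1: 1·9.9 + 5·1004 = 5029.9
S2: 1·4.2 + 5·375 = 1879.2
S3: 1·7.7 + 5·277 = 1392.7
S4: 1·7.4 + 5·860 = 4307.4
S5: 1·15.3 + 5·1168 = 5855.3
S6: 1·15.4 + 5·323 = 1630.4
S7: 1·6.6 + 5·844 = 4226.6
Lowest: S3 at 1392.7.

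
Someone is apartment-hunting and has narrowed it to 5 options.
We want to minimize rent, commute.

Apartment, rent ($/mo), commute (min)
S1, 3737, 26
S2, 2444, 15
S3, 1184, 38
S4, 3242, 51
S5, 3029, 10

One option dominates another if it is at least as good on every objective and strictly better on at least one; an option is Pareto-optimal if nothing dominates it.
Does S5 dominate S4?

Yes

S5 vs S4: rent 3029≤3242, commute 10≤51 — S5 is at least as good on every objective with at least one strict improvement.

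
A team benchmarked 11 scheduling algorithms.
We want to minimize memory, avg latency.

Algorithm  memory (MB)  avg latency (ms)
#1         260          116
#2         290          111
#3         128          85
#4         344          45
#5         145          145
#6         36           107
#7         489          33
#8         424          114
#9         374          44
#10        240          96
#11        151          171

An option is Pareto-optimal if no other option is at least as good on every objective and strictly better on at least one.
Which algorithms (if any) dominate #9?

#1: worse on avg latency (116 vs 44).
#2: worse on avg latency (111 vs 44).
#3: worse on avg latency (85 vs 44).
#4: worse on avg latency (45 vs 44).
#5: worse on avg latency (145 vs 44).
#6: worse on avg latency (107 vs 44).
#7: worse on memory (489 vs 374).
#8: worse on memory (424 vs 374).
#10: worse on avg latency (96 vs 44).
#11: worse on avg latency (171 vs 44).
No option dominates #9.

none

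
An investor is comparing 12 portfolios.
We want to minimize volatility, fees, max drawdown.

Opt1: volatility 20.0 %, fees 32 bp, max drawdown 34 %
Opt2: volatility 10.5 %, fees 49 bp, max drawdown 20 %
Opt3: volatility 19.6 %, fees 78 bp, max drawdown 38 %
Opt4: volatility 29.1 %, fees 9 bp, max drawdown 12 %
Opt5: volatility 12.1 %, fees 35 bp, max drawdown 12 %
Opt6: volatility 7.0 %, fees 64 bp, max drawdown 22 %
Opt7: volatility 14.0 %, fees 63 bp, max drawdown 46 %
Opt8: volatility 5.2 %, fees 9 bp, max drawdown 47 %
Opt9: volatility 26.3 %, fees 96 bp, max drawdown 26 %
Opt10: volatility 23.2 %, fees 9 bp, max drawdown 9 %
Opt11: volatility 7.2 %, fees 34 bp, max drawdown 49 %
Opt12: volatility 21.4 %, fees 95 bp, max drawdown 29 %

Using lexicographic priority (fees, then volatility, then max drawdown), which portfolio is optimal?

First minimize fees: best is 9, kept {Opt4, Opt8, Opt10}.
Then minimize volatility: best is 5.2, kept {Opt8}.

Opt8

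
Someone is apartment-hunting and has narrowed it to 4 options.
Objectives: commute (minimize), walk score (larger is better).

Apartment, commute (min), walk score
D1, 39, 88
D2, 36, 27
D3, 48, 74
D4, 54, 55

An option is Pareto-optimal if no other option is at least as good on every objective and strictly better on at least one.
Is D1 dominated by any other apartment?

No

D2: worse on walk score (27 vs 88).
D3: worse on commute (48 vs 39).
D4: worse on commute (54 vs 39).
No option is at least as good as D1 on every objective and strictly better on one.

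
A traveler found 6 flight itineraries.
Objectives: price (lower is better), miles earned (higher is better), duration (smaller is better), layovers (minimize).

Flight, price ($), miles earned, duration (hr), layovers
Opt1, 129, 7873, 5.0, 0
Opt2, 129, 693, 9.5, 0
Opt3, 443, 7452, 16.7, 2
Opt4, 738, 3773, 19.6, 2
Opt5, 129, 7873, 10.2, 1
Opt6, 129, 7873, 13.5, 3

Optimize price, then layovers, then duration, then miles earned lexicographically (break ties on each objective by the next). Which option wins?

Opt1

First minimize price: best is 129, kept {Opt1, Opt2, Opt5, Opt6}.
Then minimize layovers: best is 0, kept {Opt1, Opt2}.
Then minimize duration: best is 5.0, kept {Opt1}.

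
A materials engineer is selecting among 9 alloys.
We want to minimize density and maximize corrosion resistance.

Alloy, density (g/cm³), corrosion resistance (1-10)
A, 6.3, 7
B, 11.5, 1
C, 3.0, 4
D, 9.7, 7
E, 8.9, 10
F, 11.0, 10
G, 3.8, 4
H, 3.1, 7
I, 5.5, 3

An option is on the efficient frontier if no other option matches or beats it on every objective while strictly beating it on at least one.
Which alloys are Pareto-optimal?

C, E, H

A: dominated by H (density 3.1≤6.3, corrosion resistance 7≥7).
B: dominated by A (density 6.3≤11.5, corrosion resistance 7≥1).
C: not dominated (best density).
D: dominated by A (density 6.3≤9.7, corrosion resistance 7≥7).
E: not dominated.
F: dominated by E (density 8.9≤11.0, corrosion resistance 10≥10).
G: dominated by C (density 3.0≤3.8, corrosion resistance 4≥4).
H: not dominated.
I: dominated by C (density 3.0≤5.5, corrosion resistance 4≥3).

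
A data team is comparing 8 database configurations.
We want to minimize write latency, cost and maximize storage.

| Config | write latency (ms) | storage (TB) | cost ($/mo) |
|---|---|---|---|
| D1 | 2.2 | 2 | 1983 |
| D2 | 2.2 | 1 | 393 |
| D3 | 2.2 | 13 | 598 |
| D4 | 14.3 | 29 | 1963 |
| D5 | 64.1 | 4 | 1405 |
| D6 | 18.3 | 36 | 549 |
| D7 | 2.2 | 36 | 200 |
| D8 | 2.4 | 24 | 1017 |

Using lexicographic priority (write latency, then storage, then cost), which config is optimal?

First minimize write latency: best is 2.2, kept {D1, D2, D3, D7}.
Then maximize storage: best is 36, kept {D7}.

D7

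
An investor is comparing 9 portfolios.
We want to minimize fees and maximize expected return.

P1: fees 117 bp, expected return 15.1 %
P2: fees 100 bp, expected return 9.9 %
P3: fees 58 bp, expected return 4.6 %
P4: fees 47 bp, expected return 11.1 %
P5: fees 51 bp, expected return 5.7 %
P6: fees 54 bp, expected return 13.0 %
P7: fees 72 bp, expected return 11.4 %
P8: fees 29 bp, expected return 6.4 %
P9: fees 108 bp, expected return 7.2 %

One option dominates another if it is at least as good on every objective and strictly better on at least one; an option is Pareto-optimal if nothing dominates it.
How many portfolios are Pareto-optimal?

4

P1: not dominated (best expected return).
P2: dominated by P4 (fees 47≤100, expected return 11.1≥9.9).
P3: dominated by P4 (fees 47≤58, expected return 11.1≥4.6).
P4: not dominated.
P5: dominated by P4 (fees 47≤51, expected return 11.1≥5.7).
P6: not dominated.
P7: dominated by P6 (fees 54≤72, expected return 13.0≥11.4).
P8: not dominated (best fees).
P9: dominated by P2 (fees 100≤108, expected return 9.9≥7.2).
Pareto-optimal: P1, P4, P6, P8 → 4.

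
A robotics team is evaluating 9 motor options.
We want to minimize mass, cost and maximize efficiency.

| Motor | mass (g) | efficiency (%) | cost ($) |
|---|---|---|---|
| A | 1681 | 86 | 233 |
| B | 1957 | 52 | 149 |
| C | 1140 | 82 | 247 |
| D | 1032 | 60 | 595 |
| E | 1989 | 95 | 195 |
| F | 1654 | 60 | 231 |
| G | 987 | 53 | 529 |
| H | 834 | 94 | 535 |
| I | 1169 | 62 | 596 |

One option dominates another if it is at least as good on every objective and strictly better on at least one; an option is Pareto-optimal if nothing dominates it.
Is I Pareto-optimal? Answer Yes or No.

C vs I: mass 1140≤1169, efficiency 82≥62, cost 247≤596 — C is at least as good on every objective and strictly better on at least one, so C dominates I.

No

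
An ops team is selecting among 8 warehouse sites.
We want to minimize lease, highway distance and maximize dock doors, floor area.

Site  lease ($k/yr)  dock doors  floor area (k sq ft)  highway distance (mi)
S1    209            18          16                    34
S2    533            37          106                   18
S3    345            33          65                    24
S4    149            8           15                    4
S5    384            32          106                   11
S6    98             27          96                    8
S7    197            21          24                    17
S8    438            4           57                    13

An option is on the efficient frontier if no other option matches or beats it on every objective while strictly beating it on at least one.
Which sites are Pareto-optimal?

S2, S3, S4, S5, S6

S1: dominated by S6 (lease 98≤209, dock doors 27≥18, floor area 96≥16, highway distance 8≤34).
S2: not dominated (best dock doors).
S3: not dominated.
S4: not dominated (best highway distance).
S5: not dominated.
S6: not dominated (best lease).
S7: dominated by S6 (lease 98≤197, dock doors 27≥21, floor area 96≥24, highway distance 8≤17).
S8: dominated by S5 (lease 384≤438, dock doors 32≥4, floor area 106≥57, highway distance 11≤13).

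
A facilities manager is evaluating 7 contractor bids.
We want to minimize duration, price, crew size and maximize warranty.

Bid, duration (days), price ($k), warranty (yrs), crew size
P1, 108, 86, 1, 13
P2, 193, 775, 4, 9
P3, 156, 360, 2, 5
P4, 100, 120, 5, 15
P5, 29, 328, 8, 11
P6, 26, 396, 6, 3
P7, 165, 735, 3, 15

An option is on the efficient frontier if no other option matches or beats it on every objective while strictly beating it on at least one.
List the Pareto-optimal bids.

P1, P3, P4, P5, P6

P1: not dominated (best price).
P2: dominated by P6 (duration 26≤193, price 396≤775, warranty 6≥4, crew size 3≤9).
P3: not dominated.
P4: not dominated.
P5: not dominated (best warranty).
P6: not dominated (best duration).
P7: dominated by P4 (duration 100≤165, price 120≤735, warranty 5≥3, crew size 15≤15).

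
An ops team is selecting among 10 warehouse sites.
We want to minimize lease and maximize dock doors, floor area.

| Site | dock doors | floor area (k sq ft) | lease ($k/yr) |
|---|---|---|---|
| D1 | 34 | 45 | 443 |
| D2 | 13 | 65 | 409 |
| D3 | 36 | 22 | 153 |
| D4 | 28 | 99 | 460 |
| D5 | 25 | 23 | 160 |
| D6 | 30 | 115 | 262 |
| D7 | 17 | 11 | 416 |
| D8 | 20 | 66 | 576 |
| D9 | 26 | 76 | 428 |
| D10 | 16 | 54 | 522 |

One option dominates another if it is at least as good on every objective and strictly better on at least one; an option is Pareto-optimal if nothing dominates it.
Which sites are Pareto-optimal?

D1: not dominated.
D2: dominated by D6 (dock doors 30≥13, floor area 115≥65, lease 262≤409).
D3: not dominated (best dock doors).
D4: dominated by D6 (dock doors 30≥28, floor area 115≥99, lease 262≤460).
D5: not dominated.
D6: not dominated (best floor area).
D7: dominated by D3 (dock doors 36≥17, floor area 22≥11, lease 153≤416).
D8: dominated by D4 (dock doors 28≥20, floor area 99≥66, lease 460≤576).
D9: dominated by D6 (dock doors 30≥26, floor area 115≥76, lease 262≤428).
D10: dominated by D4 (dock doors 28≥16, floor area 99≥54, lease 460≤522).

D1, D3, D5, D6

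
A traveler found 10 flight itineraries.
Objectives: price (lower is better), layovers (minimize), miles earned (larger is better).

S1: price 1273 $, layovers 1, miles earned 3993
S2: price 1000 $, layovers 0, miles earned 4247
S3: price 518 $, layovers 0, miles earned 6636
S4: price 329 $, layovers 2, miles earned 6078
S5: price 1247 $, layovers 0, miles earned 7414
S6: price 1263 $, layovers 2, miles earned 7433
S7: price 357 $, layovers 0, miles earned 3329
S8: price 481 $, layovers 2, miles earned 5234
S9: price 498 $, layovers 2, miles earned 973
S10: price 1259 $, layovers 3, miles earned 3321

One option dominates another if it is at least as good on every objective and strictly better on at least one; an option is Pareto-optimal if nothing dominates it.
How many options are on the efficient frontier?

S1: dominated by S2 (price 1000≤1273, layovers 0≤1, miles earned 4247≥3993).
S2: dominated by S3 (price 518≤1000, layovers 0≤0, miles earned 6636≥4247).
S3: not dominated.
S4: not dominated (best price).
S5: not dominated.
S6: not dominated (best miles earned).
S7: not dominated.
S8: dominated by S4 (price 329≤481, layovers 2≤2, miles earned 6078≥5234).
S9: dominated by S4 (price 329≤498, layovers 2≤2, miles earned 6078≥973).
S10: dominated by S2 (price 1000≤1259, layovers 0≤3, miles earned 4247≥3321).
Pareto-optimal: S3, S4, S5, S6, S7 → 5.

5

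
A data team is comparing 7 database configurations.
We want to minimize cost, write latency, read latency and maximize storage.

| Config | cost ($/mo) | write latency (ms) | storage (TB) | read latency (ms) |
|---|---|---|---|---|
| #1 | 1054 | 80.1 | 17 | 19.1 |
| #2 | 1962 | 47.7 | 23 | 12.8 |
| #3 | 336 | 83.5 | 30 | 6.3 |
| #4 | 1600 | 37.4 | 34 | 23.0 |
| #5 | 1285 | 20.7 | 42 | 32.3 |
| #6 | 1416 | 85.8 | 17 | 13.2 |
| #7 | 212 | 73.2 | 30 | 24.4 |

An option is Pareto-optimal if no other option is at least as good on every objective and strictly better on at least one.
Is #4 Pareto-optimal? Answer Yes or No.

#1: worse on write latency (80.1 vs 37.4).
#2: worse on cost (1962 vs 1600).
#3: worse on write latency (83.5 vs 37.4).
#5: worse on read latency (32.3 vs 23.0).
#6: worse on write latency (85.8 vs 37.4).
#7: worse on write latency (73.2 vs 37.4).
No option is at least as good as #4 on every objective and strictly better on one.

Yes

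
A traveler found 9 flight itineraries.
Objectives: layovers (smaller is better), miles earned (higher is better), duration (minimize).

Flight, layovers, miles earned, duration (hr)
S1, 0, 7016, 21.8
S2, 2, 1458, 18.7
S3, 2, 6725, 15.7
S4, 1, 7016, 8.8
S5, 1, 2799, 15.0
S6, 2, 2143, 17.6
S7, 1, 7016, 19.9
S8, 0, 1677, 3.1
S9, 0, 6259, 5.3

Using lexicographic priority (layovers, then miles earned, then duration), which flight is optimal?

First minimize layovers: best is 0, kept {S1, S8, S9}.
Then maximize miles earned: best is 7016, kept {S1}.

S1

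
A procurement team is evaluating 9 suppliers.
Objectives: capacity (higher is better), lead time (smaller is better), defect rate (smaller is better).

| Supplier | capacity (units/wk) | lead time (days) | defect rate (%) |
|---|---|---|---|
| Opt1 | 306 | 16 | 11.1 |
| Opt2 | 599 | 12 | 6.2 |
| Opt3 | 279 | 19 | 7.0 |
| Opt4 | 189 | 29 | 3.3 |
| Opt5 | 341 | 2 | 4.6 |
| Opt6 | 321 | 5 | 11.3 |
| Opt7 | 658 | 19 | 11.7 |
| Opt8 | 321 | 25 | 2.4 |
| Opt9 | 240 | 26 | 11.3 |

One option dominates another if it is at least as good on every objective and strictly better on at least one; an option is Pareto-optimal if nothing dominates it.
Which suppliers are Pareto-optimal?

Opt1: dominated by Opt2 (capacity 599≥306, lead time 12≤16, defect rate 6.2≤11.1).
Opt2: not dominated.
Opt3: dominated by Opt2 (capacity 599≥279, lead time 12≤19, defect rate 6.2≤7.0).
Opt4: dominated by Opt8 (capacity 321≥189, lead time 25≤29, defect rate 2.4≤3.3).
Opt5: not dominated (best lead time).
Opt6: dominated by Opt5 (capacity 341≥321, lead time 2≤5, defect rate 4.6≤11.3).
Opt7: not dominated (best capacity).
Opt8: not dominated (best defect rate).
Opt9: dominated by Opt1 (capacity 306≥240, lead time 16≤26, defect rate 11.1≤11.3).

Opt2, Opt5, Opt7, Opt8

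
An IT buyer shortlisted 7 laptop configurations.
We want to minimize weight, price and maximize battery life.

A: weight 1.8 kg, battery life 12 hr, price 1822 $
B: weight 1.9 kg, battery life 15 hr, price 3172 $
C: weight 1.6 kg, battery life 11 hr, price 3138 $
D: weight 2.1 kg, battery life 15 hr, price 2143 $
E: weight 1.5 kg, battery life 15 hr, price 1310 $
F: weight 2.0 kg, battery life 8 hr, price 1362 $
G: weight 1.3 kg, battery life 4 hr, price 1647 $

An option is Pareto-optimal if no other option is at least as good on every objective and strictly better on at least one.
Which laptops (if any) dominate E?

A: worse on weight (1.8 vs 1.5).
B: worse on weight (1.9 vs 1.5).
C: worse on weight (1.6 vs 1.5).
D: worse on weight (2.1 vs 1.5).
F: worse on weight (2.0 vs 1.5).
G: worse on battery life (4 vs 15).
No option dominates E.

none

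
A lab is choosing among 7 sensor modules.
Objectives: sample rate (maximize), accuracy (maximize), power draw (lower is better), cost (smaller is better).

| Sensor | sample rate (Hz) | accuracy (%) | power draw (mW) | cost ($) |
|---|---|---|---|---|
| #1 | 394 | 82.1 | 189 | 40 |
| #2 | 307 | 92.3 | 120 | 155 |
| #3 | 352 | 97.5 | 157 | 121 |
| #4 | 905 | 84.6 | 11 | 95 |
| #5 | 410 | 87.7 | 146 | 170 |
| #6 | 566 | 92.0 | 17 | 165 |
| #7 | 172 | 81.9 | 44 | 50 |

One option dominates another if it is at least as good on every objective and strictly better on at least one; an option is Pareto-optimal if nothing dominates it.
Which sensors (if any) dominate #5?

#6

#6: sample rate 566≥410, accuracy 92.0≥87.7, power draw 17≤146, cost 165≤170 — dominates #5.
Others (#1, #2, #3, #4, #7) are each worse than #5 on at least one objective.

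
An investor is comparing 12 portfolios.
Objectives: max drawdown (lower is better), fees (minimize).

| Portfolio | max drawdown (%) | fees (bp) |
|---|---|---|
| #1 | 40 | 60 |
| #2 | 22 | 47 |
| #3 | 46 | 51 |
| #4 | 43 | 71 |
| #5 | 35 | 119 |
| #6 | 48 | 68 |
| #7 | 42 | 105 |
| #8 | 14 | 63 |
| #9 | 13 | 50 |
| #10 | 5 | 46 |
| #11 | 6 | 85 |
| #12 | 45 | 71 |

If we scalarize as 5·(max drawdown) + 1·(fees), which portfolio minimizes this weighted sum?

#10

#1: 5·40 + 1·60 = 260
#2: 5·22 + 1·47 = 157
#3: 5·46 + 1·51 = 281
#4: 5·43 + 1·71 = 286
#5: 5·35 + 1·119 = 294
#6: 5·48 + 1·68 = 308
#7: 5·42 + 1·105 = 315
#8: 5·14 + 1·63 = 133
#9: 5·13 + 1·50 = 115
#10: 5·5 + 1·46 = 71
#11: 5·6 + 1·85 = 115
#12: 5·45 + 1·71 = 296
Lowest: #10 at 71.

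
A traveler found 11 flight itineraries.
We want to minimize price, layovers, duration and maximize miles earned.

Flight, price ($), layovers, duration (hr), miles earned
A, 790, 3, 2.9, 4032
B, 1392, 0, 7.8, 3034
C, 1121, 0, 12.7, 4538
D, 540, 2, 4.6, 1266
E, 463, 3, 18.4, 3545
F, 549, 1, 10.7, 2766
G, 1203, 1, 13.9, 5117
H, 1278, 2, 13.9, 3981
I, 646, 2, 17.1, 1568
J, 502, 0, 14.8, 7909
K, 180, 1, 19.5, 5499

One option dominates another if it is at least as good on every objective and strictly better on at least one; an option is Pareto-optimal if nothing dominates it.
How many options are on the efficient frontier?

A: not dominated (best duration).
B: not dominated.
C: not dominated.
D: not dominated.
E: not dominated.
F: not dominated.
G: not dominated.
H: dominated by C (price 1121≤1278, layovers 0≤2, duration 12.7≤13.9, miles earned 4538≥3981).
I: dominated by F (price 549≤646, layovers 1≤2, duration 10.7≤17.1, miles earned 2766≥1568).
J: not dominated (best miles earned).
K: not dominated (best price).
Pareto-optimal: A, B, C, D, E, F, G, J, K → 9.

9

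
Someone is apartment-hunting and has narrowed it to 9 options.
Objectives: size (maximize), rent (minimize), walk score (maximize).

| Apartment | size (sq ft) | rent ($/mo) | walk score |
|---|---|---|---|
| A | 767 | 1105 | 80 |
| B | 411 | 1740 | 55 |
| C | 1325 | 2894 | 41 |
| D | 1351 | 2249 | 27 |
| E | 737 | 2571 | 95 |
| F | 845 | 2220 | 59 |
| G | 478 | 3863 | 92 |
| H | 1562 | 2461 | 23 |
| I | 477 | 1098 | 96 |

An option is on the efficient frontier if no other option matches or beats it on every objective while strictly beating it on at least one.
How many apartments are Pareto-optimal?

7

A: not dominated.
B: dominated by A (size 767≥411, rent 1105≤1740, walk score 80≥55).
C: not dominated.
D: not dominated.
E: not dominated.
F: not dominated.
G: dominated by E (size 737≥478, rent 2571≤3863, walk score 95≥92).
H: not dominated (best size).
I: not dominated (best rent).
Pareto-optimal: A, C, D, E, F, H, I → 7.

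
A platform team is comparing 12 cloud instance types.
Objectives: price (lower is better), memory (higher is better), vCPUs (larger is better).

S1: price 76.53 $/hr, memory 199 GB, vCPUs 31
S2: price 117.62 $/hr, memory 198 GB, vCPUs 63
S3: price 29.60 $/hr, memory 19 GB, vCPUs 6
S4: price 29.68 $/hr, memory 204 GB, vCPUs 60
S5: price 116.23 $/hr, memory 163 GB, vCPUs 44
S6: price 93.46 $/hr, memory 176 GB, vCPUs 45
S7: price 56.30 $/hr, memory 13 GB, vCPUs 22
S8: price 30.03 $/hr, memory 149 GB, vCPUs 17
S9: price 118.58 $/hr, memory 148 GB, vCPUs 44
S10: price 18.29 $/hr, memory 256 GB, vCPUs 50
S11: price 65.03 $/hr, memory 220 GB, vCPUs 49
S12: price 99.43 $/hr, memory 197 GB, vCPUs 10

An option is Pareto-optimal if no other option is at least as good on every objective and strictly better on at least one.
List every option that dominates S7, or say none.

S4, S10

S4: price 29.68≤56.30, memory 204≥13, vCPUs 60≥22 — dominates S7.
S10: price 18.29≤56.30, memory 256≥13, vCPUs 50≥22 — dominates S7.
Others (S1, S2, S3, S5, S6, S8, S9, S11, S12) are each worse than S7 on at least one objective.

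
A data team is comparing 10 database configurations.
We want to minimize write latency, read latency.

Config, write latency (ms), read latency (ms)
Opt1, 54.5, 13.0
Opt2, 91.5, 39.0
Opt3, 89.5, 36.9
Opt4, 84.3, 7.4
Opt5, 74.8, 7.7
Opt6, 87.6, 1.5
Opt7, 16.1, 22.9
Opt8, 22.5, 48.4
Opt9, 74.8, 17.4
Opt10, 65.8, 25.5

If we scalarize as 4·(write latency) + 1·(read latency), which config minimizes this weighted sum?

Opt1: 4·54.5 + 1·13.0 = 231.0
Opt2: 4·91.5 + 1·39.0 = 405.0
Opt3: 4·89.5 + 1·36.9 = 394.9
Opt4: 4·84.3 + 1·7.4 = 344.6
Opt5: 4·74.8 + 1·7.7 = 306.9
Opt6: 4·87.6 + 1·1.5 = 351.9
Opt7: 4·16.1 + 1·22.9 = 87.3
Opt8: 4·22.5 + 1·48.4 = 138.4
Opt9: 4·74.8 + 1·17.4 = 316.6
Opt10: 4·65.8 + 1·25.5 = 288.7
Lowest: Opt7 at 87.3.

Opt7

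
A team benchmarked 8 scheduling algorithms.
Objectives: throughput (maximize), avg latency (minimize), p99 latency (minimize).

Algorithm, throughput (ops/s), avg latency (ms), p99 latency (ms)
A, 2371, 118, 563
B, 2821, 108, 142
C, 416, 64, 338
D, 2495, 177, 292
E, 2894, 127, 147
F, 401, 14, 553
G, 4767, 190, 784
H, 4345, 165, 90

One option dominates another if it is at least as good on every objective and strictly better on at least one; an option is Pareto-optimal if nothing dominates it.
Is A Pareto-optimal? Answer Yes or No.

B vs A: throughput 2821≥2371, avg latency 108≤118, p99 latency 142≤563 — B is at least as good on every objective and strictly better on at least one, so B dominates A.

No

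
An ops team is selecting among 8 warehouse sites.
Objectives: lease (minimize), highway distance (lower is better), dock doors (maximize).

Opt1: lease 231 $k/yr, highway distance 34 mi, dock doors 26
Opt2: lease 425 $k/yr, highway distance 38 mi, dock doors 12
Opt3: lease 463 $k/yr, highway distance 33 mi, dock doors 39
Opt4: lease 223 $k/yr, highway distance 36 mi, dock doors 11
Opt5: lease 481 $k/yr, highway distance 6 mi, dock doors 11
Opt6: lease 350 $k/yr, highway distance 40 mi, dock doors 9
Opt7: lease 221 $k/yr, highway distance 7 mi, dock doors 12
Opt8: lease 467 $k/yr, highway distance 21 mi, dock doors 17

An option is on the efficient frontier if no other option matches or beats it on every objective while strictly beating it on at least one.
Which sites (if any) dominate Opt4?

Opt7: lease 221≤223, highway distance 7≤36, dock doors 12≥11 — dominates Opt4.
Others (Opt1, Opt2, Opt3, Opt5, Opt6, Opt8) are each worse than Opt4 on at least one objective.

Opt7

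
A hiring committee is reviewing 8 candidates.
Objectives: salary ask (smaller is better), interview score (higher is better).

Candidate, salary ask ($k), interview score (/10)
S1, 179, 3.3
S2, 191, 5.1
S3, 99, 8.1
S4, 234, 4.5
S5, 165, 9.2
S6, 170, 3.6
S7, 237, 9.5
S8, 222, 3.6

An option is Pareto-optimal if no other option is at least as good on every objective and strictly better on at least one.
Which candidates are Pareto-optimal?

S3, S5, S7

S1: dominated by S3 (salary ask 99≤179, interview score 8.1≥3.3).
S2: dominated by S3 (salary ask 99≤191, interview score 8.1≥5.1).
S3: not dominated (best salary ask).
S4: dominated by S2 (salary ask 191≤234, interview score 5.1≥4.5).
S5: not dominated.
S6: dominated by S3 (salary ask 99≤170, interview score 8.1≥3.6).
S7: not dominated (best interview score).
S8: dominated by S2 (salary ask 191≤222, interview score 5.1≥3.6).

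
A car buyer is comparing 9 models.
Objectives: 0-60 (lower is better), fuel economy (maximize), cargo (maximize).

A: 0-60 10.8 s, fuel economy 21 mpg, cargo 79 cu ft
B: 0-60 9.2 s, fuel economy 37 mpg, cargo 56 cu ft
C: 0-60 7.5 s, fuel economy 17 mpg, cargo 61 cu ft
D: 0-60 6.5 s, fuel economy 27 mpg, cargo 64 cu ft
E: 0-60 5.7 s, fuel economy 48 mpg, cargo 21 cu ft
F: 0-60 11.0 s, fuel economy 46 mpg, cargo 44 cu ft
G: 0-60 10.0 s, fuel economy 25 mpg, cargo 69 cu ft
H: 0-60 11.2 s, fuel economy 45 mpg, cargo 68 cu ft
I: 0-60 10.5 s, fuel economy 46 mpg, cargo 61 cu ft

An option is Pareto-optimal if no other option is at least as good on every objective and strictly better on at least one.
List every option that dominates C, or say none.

D

D: 0-60 6.5≤7.5, fuel economy 27≥17, cargo 64≥61 — dominates C.
Others (A, B, E, F, G, H, I) are each worse than C on at least one objective.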